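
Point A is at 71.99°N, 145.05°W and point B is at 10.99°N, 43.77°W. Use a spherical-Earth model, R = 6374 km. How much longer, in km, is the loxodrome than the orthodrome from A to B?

715 km

Great circle: cos σ = sin φ₁ sin φ₂ + cos φ₁ cos φ₂ cos Δλ,  σ = 1.4486 rad → d_gc = 9233.1 km
Rhumb line: Δψ = -1.6492, q = Δφ/Δψ = 0.6456, d_rh = R√(Δφ²+q²Δλ²) = 9947.8 km
Excess = 9947.8 − 9233.1 = 714.7 ≈ 715 km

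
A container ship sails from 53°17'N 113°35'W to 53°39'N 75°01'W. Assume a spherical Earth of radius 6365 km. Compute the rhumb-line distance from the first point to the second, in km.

2551 km

Δψ = ln[tan(π/4+φ₂/2)/tan(π/4+φ₁/2)] = +0.0108;  Δφ = +0.0064 rad,  Δλ = +0.6731 rad
q = Δφ/Δψ = 0.5953
d = R·√(Δφ² + q²Δλ²) = 6365·0.40075 = 2551 km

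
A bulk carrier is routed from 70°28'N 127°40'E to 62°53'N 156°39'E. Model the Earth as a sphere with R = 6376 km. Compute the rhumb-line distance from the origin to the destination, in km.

Δψ = ln[tan(π/4+φ₂/2)/tan(π/4+φ₁/2)] = -0.3372;  Δφ = -0.1324 rad,  Δλ = +0.5059 rad
q = Δφ/Δψ = 0.3925
d = R·√(Δφ² + q²Δλ²) = 6376·0.23863 = 1521 km

1521 km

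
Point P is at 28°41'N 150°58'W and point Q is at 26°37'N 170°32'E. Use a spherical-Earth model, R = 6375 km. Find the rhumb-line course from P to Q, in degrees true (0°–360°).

266.5°

Δψ = ln[tan(π/4+φ₂/2)/tan(π/4+φ₁/2)] = -0.0407
Δλ = -0.6720 rad (taken the short way round)
course = atan2(Δλ, Δψ) = 266.53°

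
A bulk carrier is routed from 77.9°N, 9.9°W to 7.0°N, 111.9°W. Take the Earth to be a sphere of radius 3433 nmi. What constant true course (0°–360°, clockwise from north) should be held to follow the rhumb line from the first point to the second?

Meridional parts: M(φ₁)=+2.2444, M(φ₂)=+0.1225 → ΔM = -2.1220;  Δλ = -1.7802 rad
tan C = Δλ / ΔM = +0.8390 → C = 220.00°

220.0°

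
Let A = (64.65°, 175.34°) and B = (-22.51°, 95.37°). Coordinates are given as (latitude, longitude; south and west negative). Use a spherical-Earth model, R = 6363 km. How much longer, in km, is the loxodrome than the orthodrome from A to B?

239 km

Great circle: cos σ = sin φ₁ sin φ₂ + cos φ₁ cos φ₂ cos Δλ,  σ = 1.8516 rad → d_gc = 11781.5 km
Rhumb line: Δψ = -1.8955, q = Δφ/Δψ = 0.8026, d_rh = R√(Δφ²+q²Δλ²) = 12020.7 km
Excess = 12020.7 − 11781.5 = 239.2 ≈ 239 km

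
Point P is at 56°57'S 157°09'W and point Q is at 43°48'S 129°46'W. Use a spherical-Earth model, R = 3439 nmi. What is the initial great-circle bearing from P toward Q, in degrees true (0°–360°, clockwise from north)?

64.3°

N = sin Δλ·cos φ₂ = +0.3320;  D = cos φ₁ sin φ₂ − sin φ₁ cos φ₂ cos Δλ = +0.1597
initial course = atan2(N, D) = 64.31°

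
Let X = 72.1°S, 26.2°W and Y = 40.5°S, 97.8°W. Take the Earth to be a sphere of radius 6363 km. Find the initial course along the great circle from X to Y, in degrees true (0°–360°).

272.3°

θ = atan2( sin Δλ·cos φ₂ ,  cos φ₁ sin φ₂ − sin φ₁ cos φ₂ cos Δλ )
  = atan2(-0.7215, +0.0288) = 272.29°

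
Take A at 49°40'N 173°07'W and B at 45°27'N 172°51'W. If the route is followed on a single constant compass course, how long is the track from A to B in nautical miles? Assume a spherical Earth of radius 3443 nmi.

254 nmi

Rhumb course C = atan2(Δλ, Δψ) with Δψ = ln[tan(π/4+φ₂/2)/tan(π/4+φ₁/2)] = -0.1091, Δλ = +0.0047 → C = 177.56°
d = R·|Δφ| / |cos C| = 3443·0.07359 / 0.99909 = 254 nmi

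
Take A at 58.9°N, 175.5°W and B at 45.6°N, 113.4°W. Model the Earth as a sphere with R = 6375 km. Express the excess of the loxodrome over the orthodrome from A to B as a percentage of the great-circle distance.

Great circle: σ = 0.6747 rad → d_gc = Rσ = 4301.3 km
Rhumb: Δφ = -0.2321, Δλ = +1.0838, Δψ = -0.3829, q = Δφ/Δψ = 0.6062 → d_rh = R√(Δφ²+q²Δλ²) = 4442.3 km
Excess = (4442.3 − 4301.3) / 4301.3 = 141.0 / 4301.3 = 3.28% ≈ 3.3%

3.3%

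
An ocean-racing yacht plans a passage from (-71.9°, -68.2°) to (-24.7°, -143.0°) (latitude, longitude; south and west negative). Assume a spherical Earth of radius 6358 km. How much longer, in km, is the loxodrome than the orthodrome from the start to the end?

Great circle: cos σ = sin φ₁ sin φ₂ + cos φ₁ cos φ₂ cos Δλ,  σ = 1.0802 rad → d_gc = 6867.6 km
Rhumb line: Δψ = +1.3920, q = Δφ/Δψ = 0.5918, d_rh = R√(Δφ²+q²Δλ²) = 7180.8 km
Excess = 7180.8 − 6867.6 = 313.2 ≈ 313 km

313 km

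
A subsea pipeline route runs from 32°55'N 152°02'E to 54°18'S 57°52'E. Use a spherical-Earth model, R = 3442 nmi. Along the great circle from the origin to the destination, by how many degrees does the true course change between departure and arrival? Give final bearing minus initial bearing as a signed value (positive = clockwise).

Initial bearing θ₁ = atan2(sin Δλ cos φ₂, cos φ₁ sin φ₂ − sin φ₁ cos φ₂ cos Δλ) = 221.46°
Final bearing θ₂ = (initial bearing from the destination back to the start) + 180° = 252.28°
Δθ = θ₂ − θ₁ = +30.8°

+30.8°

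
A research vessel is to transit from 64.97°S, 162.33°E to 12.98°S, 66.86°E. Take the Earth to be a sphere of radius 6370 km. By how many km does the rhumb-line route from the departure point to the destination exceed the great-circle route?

548 km

Great circle: cos σ = sin φ₁ sin φ₂ + cos φ₁ cos φ₂ cos Δλ,  σ = 1.4058 rad → d_gc = 8955.2 km
Rhumb line: Δψ = +1.2767, q = Δφ/Δψ = 0.7107, d_rh = R√(Δφ²+q²Δλ²) = 9503.6 km
Excess = 9503.6 − 8955.2 = 548.4 ≈ 548 km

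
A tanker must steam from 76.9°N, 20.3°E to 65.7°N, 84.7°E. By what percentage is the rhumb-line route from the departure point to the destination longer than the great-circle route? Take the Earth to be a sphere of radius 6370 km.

4.9%

Great circle: σ = 0.3818 rad → d_gc = Rσ = 2432.2 km
Rhumb: Δφ = -0.1955, Δλ = +1.1240, Δψ = -0.6286, q = Δφ/Δψ = 0.3110 → d_rh = R√(Δφ²+q²Δλ²) = 2550.9 km
Excess = (2550.9 − 2432.2) / 2432.2 = 118.7 / 2432.2 = 4.88% ≈ 4.9%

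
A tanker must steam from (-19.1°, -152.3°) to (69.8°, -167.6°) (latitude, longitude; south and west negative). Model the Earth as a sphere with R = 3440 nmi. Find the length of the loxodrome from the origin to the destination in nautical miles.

5382 nmi

Rhumb course C = atan2(Δλ, Δψ) with Δψ = ln[tan(π/4+φ₂/2)/tan(π/4+φ₁/2)] = +2.0650, Δλ = -0.2670 → C = 352.63°
d = R·|Δφ| / |cos C| = 3440·1.55160 / 0.99174 = 5382 nmi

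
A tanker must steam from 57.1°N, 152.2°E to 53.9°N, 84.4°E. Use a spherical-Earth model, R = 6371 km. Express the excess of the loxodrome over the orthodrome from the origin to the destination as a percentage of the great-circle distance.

4.3%

Great circle: σ = 0.6446 rad → d_gc = Rσ = 4106.9 km
Rhumb: Δφ = -0.0559, Δλ = -1.1833, Δψ = -0.0987, q = Δφ/Δψ = 0.5660 → d_rh = R√(Δφ²+q²Δλ²) = 4282.0 km
Excess = (4282.0 − 4106.9) / 4106.9 = 175.1 / 4106.9 = 4.26% ≈ 4.3%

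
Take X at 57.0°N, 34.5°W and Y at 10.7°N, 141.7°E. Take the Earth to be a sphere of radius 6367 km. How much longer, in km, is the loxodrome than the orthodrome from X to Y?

Great circle: cos σ = sin φ₁ sin φ₂ + cos φ₁ cos φ₂ cos Δλ,  σ = 1.9587 rad → d_gc = 12471.3 km
Rhumb line: Δψ = -1.0288, q = Δφ/Δψ = 0.7854, d_rh = R√(Δφ²+q²Δλ²) = 16217.0 km
Excess = 16217.0 − 12471.3 = 3745.7 ≈ 3746 km

3746 km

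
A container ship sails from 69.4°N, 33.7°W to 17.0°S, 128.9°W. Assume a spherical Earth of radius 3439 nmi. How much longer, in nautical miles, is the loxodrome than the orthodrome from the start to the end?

Great circle: cos σ = sin φ₁ sin φ₂ + cos φ₁ cos φ₂ cos Δλ,  σ = 1.8799 rad → d_gc = 6464.9 nmi
Rhumb line: Δψ = -2.0064, q = Δφ/Δψ = 0.7516, d_rh = R√(Δφ²+q²Δλ²) = 6733.3 nmi
Excess = 6733.3 − 6464.9 = 268.4 ≈ 268 nmi

268 nmi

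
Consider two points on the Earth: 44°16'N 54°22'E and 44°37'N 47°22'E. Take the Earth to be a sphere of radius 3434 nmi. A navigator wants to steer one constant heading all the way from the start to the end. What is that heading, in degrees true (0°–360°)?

274.0°

Meridional parts: M(φ₁)=+0.8634, M(φ₂)=+0.8719 → ΔM = +0.0086;  Δλ = -0.1222 rad
tan C = Δλ / ΔM = -14.2792 → C = 274.01°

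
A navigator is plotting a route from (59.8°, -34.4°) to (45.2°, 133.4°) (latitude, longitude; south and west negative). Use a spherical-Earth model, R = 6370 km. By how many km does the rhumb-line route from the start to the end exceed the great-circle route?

Great circle: cos σ = sin φ₁ sin φ₂ + cos φ₁ cos φ₂ cos Δλ,  σ = 1.3007 rad → d_gc = 8285.46 km
Rhumb line: Δψ = -0.4237, q = Δφ/Δψ = 0.6014, d_rh = R√(Δφ²+q²Δλ²) = 11337.04 km
Excess = 11337.04 − 8285.46 = 3051.58 ≈ 3052 km

3052 km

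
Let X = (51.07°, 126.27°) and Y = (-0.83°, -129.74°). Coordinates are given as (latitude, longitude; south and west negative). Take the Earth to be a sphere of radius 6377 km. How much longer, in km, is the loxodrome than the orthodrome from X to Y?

Great circle: cos σ = sin φ₁ sin φ₂ + cos φ₁ cos φ₂ cos Δλ,  σ = 1.7347 rad → d_gc = 11062.1 km
Rhumb line: Δψ = -1.0546, q = Δφ/Δψ = 0.8590, d_rh = R√(Δφ²+q²Δλ²) = 11498.1 km
Excess = 11498.1 − 11062.1 = 436.0 ≈ 436 km

436 km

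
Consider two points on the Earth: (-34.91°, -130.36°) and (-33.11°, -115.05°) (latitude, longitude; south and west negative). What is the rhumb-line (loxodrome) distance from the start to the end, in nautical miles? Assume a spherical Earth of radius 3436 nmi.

Rhumb course C = atan2(Δλ, Δψ) with Δψ = ln[tan(π/4+φ₂/2)/tan(π/4+φ₁/2)] = +0.0379, Δλ = +0.2672 → C = 81.93°
d = R·|Δφ| / |cos C| = 3436·0.03142 / 0.14044 = 769 nmi

769 nmi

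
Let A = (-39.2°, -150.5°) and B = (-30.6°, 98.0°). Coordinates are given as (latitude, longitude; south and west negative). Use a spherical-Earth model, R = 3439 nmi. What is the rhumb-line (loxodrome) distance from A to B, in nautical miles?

Rhumb course C = atan2(Δλ, Δψ) with Δψ = ln[tan(π/4+φ₂/2)/tan(π/4+φ₁/2)] = +0.1834, Δλ = -1.9460 → C = 275.38°
d = R·|Δφ| / |cos C| = 3439·0.15010 / 0.09380 = 5503 nmi

5503 nmi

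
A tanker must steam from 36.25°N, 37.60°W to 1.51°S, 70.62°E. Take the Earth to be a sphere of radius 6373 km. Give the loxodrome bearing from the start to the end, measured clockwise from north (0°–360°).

110.5°

Δψ = ln[tan(π/4+φ₂/2)/tan(π/4+φ₁/2)] = -0.7060
Δλ = +1.8888 rad (taken the short way round)
course = atan2(Δλ, Δψ) = 110.50°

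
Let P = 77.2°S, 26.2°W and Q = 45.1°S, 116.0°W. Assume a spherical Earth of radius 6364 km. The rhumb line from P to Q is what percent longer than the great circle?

Great circle: σ = 0.8075 rad → d_gc = Rσ = 5139.1 km
Rhumb: Δφ = +0.5603, Δλ = -1.5673, Δψ = +1.3039, q = Δφ/Δψ = 0.4297 → d_rh = R√(Δφ²+q²Δλ²) = 5574.9 km
Excess = (5574.9 − 5139.1) / 5139.1 = 435.8 / 5139.1 = 8.48% ≈ 8.5%

8.5%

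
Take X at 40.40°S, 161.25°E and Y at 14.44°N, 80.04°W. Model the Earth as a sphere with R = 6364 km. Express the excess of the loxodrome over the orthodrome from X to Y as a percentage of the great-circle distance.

Great circle: σ = 2.1128 rad → d_gc = Rσ = 13446.1 km
Rhumb: Δφ = +0.9571, Δλ = +2.0719, Δψ = +1.0268, q = Δφ/Δψ = 0.9322 → d_rh = R√(Δφ²+q²Δλ²) = 13717.6 km
Excess = (13717.6 − 13446.1) / 13446.1 = 271.5 / 13446.1 = 2.02% ≈ 2.0%

2.0%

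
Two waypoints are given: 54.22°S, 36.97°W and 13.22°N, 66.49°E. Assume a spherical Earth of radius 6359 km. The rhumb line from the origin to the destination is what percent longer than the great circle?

3.1%

Great circle: σ = 1.8944 rad → d_gc = Rσ = 12046.7 km
Rhumb: Δφ = +1.1771, Δλ = +1.8057, Δψ = +1.3635, q = Δφ/Δψ = 0.8632 → d_rh = R√(Δφ²+q²Δλ²) = 12420.7 km
Excess = (12420.7 − 12046.7) / 12046.7 = 374.0 / 12046.7 = 3.10% ≈ 3.1%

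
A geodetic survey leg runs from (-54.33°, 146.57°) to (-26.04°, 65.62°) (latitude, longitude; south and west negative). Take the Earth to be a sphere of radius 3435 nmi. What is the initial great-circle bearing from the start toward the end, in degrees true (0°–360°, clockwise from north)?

θ = atan2( sin Δλ·cos φ₂ ,  cos φ₁ sin φ₂ − sin φ₁ cos φ₂ cos Δλ )
  = atan2(-0.8873, -0.1412) = 260.96°

261.0°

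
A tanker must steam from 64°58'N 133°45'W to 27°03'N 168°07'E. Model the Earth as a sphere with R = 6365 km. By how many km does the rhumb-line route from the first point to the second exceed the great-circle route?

143 km

Great circle: cos σ = sin φ₁ sin φ₂ + cos φ₁ cos φ₂ cos Δλ,  σ = 0.9135 rad → d_gc = 5814.2 km
Rhumb line: Δψ = -1.0144, q = Δφ/Δψ = 0.6524, d_rh = R√(Δφ²+q²Δλ²) = 5957.6 km
Excess = 5957.6 − 5814.2 = 143.4 ≈ 143 km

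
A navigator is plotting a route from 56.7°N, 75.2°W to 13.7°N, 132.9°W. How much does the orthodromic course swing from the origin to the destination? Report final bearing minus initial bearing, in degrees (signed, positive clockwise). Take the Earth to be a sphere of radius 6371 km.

-37.7°

At departure: θ₁ = atan2(sin Δλ cos φ₂, cos φ₁ sin φ₂ − sin φ₁ cos φ₂ cos Δλ) = 249.69°
At arrival: θ₂ = atan2(sin Δλ cos φ₁, −cos φ₂ sin φ₁ + sin φ₂ cos φ₁ cos Δλ) = 212.00°
Δθ = θ₂ − θ₁ = -37.7°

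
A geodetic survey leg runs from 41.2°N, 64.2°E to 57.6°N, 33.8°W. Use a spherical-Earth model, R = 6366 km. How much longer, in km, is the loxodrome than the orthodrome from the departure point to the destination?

Great circle: cos σ = sin φ₁ sin φ₂ + cos φ₁ cos φ₂ cos Δλ,  σ = 1.0472 rad → d_gc = 6666.2 km
Rhumb line: Δψ = +0.4456, q = Δφ/Δψ = 0.6424, d_rh = R√(Δφ²+q²Δλ²) = 7228.3 km
Excess = 7228.3 − 6666.2 = 562.1 ≈ 562 km

562 km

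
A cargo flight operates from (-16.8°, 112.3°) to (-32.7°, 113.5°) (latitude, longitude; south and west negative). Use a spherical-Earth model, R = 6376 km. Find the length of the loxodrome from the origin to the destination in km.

Δψ = ln[tan(π/4+φ₂/2)/tan(π/4+φ₁/2)] = -0.3070;  Δφ = -0.2775 rad,  Δλ = +0.0209 rad
q = Δφ/Δψ = 0.9040
d = R·√(Δφ² + q²Δλ²) = 6376·0.27815 = 1773 km

1773 km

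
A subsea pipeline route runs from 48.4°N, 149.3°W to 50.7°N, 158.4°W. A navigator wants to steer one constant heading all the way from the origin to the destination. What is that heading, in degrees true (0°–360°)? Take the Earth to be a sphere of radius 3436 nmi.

291.3°

Meridional parts: M(φ₁)=+0.9679, M(φ₂)=+1.0298 → ΔM = +0.0619;  Δλ = -0.1588 rad
tan C = Δλ / ΔM = -2.5663 → C = 291.29°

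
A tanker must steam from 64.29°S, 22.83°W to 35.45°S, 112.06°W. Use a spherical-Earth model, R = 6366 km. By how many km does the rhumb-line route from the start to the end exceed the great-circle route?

Great circle: cos σ = sin φ₁ sin φ₂ + cos φ₁ cos φ₂ cos Δλ,  σ = 1.0153 rad → d_gc = 6463.7 km
Rhumb line: Δψ = +0.8151, q = Δφ/Δψ = 0.6176, d_rh = R√(Δφ²+q²Δλ²) = 6910.4 km
Excess = 6910.4 − 6463.7 = 446.7 ≈ 447 km

447 km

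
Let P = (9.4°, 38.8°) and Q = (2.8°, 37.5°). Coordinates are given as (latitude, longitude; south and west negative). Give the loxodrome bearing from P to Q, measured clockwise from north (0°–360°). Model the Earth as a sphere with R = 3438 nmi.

Δψ = ln[tan(π/4+φ₂/2)/tan(π/4+φ₁/2)] = -0.1159
Δλ = -0.0227 rad (taken the short way round)
course = atan2(Δλ, Δψ) = 191.08°

191.1°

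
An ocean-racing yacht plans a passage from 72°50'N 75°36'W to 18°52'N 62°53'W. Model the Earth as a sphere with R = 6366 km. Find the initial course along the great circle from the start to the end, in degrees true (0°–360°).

165.2°

N = sin Δλ·cos φ₂ = +0.2083;  D = cos φ₁ sin φ₂ − sin φ₁ cos φ₂ cos Δλ = -0.7865
initial course = atan2(N, D) = 165.17°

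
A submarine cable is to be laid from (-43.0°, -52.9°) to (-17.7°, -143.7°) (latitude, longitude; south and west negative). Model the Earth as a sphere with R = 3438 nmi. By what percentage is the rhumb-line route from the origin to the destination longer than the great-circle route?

Great circle: σ = 1.3719 rad → d_gc = Rσ = 4716.5 nmi
Rhumb: Δφ = +0.4416, Δλ = -1.5848, Δψ = +0.5189, q = Δφ/Δψ = 0.8510 → d_rh = R√(Δφ²+q²Δλ²) = 4878.8 nmi
Excess = (4878.8 − 4716.5) / 4716.5 = 162.3 / 4716.5 = 3.44% ≈ 3.4%

3.4%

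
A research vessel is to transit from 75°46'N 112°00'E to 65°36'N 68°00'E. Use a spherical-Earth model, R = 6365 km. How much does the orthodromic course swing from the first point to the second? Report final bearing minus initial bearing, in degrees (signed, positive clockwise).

Initial bearing θ₁ = atan2(sin Δλ cos φ₂, cos φ₁ sin φ₂ − sin φ₁ cos φ₂ cos Δλ) = 257.40°
Final bearing θ₂ = (initial bearing from the destination back to the start) + 180° = 215.51°
Δθ = θ₂ − θ₁ = -41.9°

-41.9°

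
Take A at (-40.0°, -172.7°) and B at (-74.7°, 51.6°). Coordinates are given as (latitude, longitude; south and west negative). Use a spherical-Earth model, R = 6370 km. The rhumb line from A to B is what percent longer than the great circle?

21.1%

Great circle: σ = 1.0754 rad → d_gc = Rσ = 6850.6 km
Rhumb: Δφ = -0.6056, Δλ = -2.3684, Δψ = -1.2446, q = Δφ/Δψ = 0.4866 → d_rh = R√(Δφ²+q²Δλ²) = 8293.0 km
Excess = (8293.0 − 6850.6) / 6850.6 = 1442.4 / 6850.6 = 21.06% ≈ 21.1%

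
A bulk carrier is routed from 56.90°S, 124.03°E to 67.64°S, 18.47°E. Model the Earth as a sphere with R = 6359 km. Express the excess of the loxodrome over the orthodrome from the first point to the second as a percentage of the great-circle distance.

Great circle: σ = 0.7684 rad → d_gc = Rσ = 4886.4 km
Rhumb: Δφ = -0.1874, Δλ = -1.8424, Δψ = -0.4078, q = Δφ/Δψ = 0.4596 → d_rh = R√(Δφ²+q²Δλ²) = 5515.3 km
Excess = (5515.3 − 4886.4) / 4886.4 = 628.9 / 4886.4 = 12.87% ≈ 12.9%

12.9%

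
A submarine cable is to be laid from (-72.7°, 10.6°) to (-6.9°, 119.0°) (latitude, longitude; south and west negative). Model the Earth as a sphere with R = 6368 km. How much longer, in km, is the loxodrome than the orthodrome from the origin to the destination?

864 km

Great circle: cos σ = sin φ₁ sin φ₂ + cos φ₁ cos φ₂ cos Δλ,  σ = 1.5493 rad → d_gc = 9865.8 km
Rhumb line: Δψ = +1.7623, q = Δφ/Δψ = 0.6517, d_rh = R√(Δφ²+q²Δλ²) = 10729.5 km
Excess = 10729.5 − 9865.8 = 863.7 ≈ 864 km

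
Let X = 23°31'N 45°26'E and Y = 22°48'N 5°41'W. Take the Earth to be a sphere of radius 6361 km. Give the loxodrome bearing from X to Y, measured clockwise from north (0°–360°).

Meridional parts: M(φ₁)=+0.4225, M(φ₂)=+0.4089 → ΔM = -0.0136;  Δλ = -0.8922 rad
tan C = Δλ / ΔM = +65.5777 → C = 269.13°

269.1°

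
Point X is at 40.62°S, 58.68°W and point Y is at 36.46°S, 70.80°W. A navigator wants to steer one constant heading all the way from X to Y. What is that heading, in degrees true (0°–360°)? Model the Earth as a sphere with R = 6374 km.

293.7°

Δψ = ln[tan(π/4+φ₂/2)/tan(π/4+φ₁/2)] = +0.0929
Δλ = -0.2115 rad (taken the short way round)
course = atan2(Δλ, Δψ) = 293.70°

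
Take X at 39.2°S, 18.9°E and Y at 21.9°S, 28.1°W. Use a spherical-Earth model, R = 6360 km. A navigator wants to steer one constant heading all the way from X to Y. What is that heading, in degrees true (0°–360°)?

293.3°

Meridional parts: M(φ₁)=-0.7448, M(φ₂)=-0.3919 → ΔM = +0.3529;  Δλ = -0.8203 rad
tan C = Δλ / ΔM = -2.3245 → C = 293.28°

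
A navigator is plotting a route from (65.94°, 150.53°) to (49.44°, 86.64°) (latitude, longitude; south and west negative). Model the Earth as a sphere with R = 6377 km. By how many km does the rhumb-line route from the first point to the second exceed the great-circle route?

Great circle: cos σ = sin φ₁ sin φ₂ + cos φ₁ cos φ₂ cos Δλ,  σ = 0.6260 rad → d_gc = 3991.9 km
Rhumb line: Δψ = -0.5504, q = Δφ/Δψ = 0.5232, d_rh = R√(Δφ²+q²Δλ²) = 4149.1 km
Excess = 4149.1 − 3991.9 = 157.2 ≈ 157 km

157 km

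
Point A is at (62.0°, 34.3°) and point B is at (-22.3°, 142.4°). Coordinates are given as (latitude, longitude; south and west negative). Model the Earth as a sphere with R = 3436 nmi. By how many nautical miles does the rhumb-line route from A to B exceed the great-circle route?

270 nmi

Great circle: cos σ = sin φ₁ sin φ₂ + cos φ₁ cos φ₂ cos Δλ,  σ = 2.0601 rad → d_gc = 7078.4 nmi
Rhumb line: Δψ = -1.7884, q = Δφ/Δψ = 0.8227, d_rh = R√(Δφ²+q²Δλ²) = 7348.6 nmi
Excess = 7348.6 − 7078.4 = 270.2 ≈ 270 nmi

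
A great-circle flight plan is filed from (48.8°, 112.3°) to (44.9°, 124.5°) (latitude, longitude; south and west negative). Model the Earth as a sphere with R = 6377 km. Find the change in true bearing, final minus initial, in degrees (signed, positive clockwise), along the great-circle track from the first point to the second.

+8.9°

Initial bearing θ₁ = atan2(sin Δλ cos φ₂, cos φ₁ sin φ₂ − sin φ₁ cos φ₂ cos Δλ) = 110.50°
Final bearing θ₂ = (initial bearing from the destination back to the start) + 180° = 119.43°
Δθ = θ₂ − θ₁ = +8.9°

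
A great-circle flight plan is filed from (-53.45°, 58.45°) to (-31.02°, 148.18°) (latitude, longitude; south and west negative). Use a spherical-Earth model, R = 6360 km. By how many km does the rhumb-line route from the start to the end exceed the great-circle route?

Great circle: cos σ = sin φ₁ sin φ₂ + cos φ₁ cos φ₂ cos Δλ,  σ = 1.1413 rad → d_gc = 7258.8 km
Rhumb line: Δψ = +0.5380, q = Δφ/Δψ = 0.7277, d_rh = R√(Δφ²+q²Δλ²) = 7663.6 km
Excess = 7663.6 − 7258.8 = 404.8 ≈ 405 km

405 km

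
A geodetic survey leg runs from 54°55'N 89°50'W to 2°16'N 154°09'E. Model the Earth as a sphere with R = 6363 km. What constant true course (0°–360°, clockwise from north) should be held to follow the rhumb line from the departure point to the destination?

241.2°

Δψ = ln[tan(π/4+φ₂/2)/tan(π/4+φ₁/2)] = -1.1121
Δλ = -2.0249 rad (taken the short way round)
course = atan2(Δλ, Δψ) = 241.22°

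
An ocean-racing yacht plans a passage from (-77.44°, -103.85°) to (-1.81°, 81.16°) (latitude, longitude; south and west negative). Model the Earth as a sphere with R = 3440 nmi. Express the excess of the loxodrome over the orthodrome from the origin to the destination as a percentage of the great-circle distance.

Great circle: σ = 1.7576 rad → d_gc = Rσ = 6046.1 nmi
Rhumb: Δφ = +1.3200, Δλ = -3.0542, Δψ = +2.1752, q = Δφ/Δψ = 0.6068 → d_rh = R√(Δφ²+q²Δλ²) = 7827.2 nmi
Excess = (7827.2 − 6046.1) / 6046.1 = 1781.1 / 6046.1 = 29.46% ≈ 29.5%

29.5%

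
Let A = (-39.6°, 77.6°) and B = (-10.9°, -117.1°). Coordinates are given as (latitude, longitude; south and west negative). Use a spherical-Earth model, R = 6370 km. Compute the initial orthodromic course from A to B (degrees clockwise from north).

N = sin Δλ·cos φ₂ = +0.2492;  D = cos φ₁ sin φ₂ − sin φ₁ cos φ₂ cos Δλ = -0.7511
initial course = atan2(N, D) = 161.65°

161.6°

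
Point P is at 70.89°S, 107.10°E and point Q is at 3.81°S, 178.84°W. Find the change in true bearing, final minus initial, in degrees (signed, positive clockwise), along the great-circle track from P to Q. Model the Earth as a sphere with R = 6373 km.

Initial bearing θ₁ = atan2(sin Δλ cos φ₂, cos φ₁ sin φ₂ − sin φ₁ cos φ₂ cos Δλ) = 76.11°
Final bearing θ₂ = (initial bearing from the destination back to the start) + 180° = 18.57°
Δθ = θ₂ − θ₁ = -57.5°

-57.5°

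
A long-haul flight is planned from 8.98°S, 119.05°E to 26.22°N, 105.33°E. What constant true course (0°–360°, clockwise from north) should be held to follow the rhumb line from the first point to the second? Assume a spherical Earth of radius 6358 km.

Meridional parts: M(φ₁)=-0.1574, M(φ₂)=+0.4745 → ΔM = +0.6319;  Δλ = -0.2395 rad
tan C = Δλ / ΔM = -0.3790 → C = 339.24°

339.2°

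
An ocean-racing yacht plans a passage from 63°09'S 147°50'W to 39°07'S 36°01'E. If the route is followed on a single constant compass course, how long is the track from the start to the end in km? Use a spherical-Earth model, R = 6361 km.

Rhumb course C = atan2(Δλ, Δψ) with Δψ = ln[tan(π/4+φ₂/2)/tan(π/4+φ₁/2)] = +0.6897, Δλ = -3.0744 → C = 282.64°
d = R·|Δφ| / |cos C| = 6361·0.41946 / 0.21888 = 12190 km

12190 km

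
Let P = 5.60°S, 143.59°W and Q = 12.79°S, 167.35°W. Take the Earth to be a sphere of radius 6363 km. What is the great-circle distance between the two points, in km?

cos σ = sin φ₁ sin φ₂ + cos φ₁ cos φ₂ cos Δλ
      = sin(-5.60°)sin(-12.79°) + cos(-5.60°)cos(-12.79°)cos(-23.76°) = 0.9099
σ = 24.512° → d = Rσ = 6363·0.42781 = 2722 km

2722 km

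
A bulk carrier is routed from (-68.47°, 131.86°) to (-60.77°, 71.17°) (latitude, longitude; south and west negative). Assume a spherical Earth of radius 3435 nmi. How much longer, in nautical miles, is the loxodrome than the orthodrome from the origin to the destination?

62 nmi

Great circle: cos σ = sin φ₁ sin φ₂ + cos φ₁ cos φ₂ cos Δλ,  σ = 0.4522 rad → d_gc = 1553.2 nmi
Rhumb line: Δψ = +0.3159, q = Δφ/Δψ = 0.4254, d_rh = R√(Δφ²+q²Δλ²) = 1615.2 nmi
Excess = 1615.2 − 1553.2 = 62.0 ≈ 62 nmi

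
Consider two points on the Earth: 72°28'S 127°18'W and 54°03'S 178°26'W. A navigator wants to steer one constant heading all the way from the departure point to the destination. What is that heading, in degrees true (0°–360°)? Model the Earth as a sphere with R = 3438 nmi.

Meridional parts: M(φ₁)=-1.8694, M(φ₂)=-1.1257 → ΔM = +0.7438;  Δλ = -0.8924 rad
tan C = Δλ / ΔM = -1.1999 → C = 309.81°

309.8°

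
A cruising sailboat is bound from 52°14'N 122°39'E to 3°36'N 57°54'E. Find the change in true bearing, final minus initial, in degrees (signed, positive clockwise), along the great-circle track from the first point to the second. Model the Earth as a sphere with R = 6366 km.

At departure: θ₁ = atan2(sin Δλ cos φ₂, cos φ₁ sin φ₂ − sin φ₁ cos φ₂ cos Δλ) = 251.73°
At arrival: θ₂ = atan2(sin Δλ cos φ₁, −cos φ₂ sin φ₁ + sin φ₂ cos φ₁ cos Δλ) = 215.64°
Δθ = θ₂ − θ₁ = -36.1°

-36.1°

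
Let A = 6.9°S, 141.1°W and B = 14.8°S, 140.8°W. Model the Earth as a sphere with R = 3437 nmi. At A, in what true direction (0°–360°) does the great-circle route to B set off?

θ = atan2( sin Δλ·cos φ₂ ,  cos φ₁ sin φ₂ − sin φ₁ cos φ₂ cos Δλ )
  = atan2(+0.0051, -0.1374) = 177.89°

177.9°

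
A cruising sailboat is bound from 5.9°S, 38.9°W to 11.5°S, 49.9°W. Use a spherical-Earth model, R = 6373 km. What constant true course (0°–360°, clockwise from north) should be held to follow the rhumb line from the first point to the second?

242.7°

Meridional parts: M(φ₁)=-0.1032, M(φ₂)=-0.2021 → ΔM = -0.0989;  Δλ = -0.1920 rad
tan C = Δλ / ΔM = +1.9409 → C = 242.74°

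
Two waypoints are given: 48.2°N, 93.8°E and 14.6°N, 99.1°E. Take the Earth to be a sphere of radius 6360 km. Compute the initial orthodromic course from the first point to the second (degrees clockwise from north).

170.8°

N = sin Δλ·cos φ₂ = +0.0894;  D = cos φ₁ sin φ₂ − sin φ₁ cos φ₂ cos Δλ = -0.5503
initial course = atan2(N, D) = 170.77°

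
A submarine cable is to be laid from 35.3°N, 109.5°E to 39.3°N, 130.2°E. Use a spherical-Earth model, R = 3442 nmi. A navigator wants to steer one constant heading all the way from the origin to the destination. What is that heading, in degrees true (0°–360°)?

76.3°

Meridional parts: M(φ₁)=+0.6592, M(φ₂)=+0.7470 → ΔM = +0.0878;  Δλ = +0.3613 rad
tan C = Δλ / ΔM = +4.1148 → C = 76.34°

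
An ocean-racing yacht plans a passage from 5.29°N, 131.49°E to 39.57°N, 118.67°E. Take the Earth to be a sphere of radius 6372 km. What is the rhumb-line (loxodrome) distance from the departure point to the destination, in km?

4025 km

Rhumb course C = atan2(Δλ, Δψ) with Δψ = ln[tan(π/4+φ₂/2)/tan(π/4+φ₁/2)] = +0.6607, Δλ = -0.2238 → C = 341.29°
d = R·|Δφ| / |cos C| = 6372·0.59830 / 0.94716 = 4025 km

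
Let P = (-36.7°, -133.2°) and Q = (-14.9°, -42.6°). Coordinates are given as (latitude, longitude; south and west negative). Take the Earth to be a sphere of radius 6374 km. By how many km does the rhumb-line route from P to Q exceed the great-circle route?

234 km

Great circle: cos σ = sin φ₁ sin φ₂ + cos φ₁ cos φ₂ cos Δλ,  σ = 1.4247 rad → d_gc = 9081.179 km
Rhumb line: Δψ = +0.4264, q = Δφ/Δψ = 0.8923, d_rh = R√(Δφ²+q²Δλ²) = 9314.681 km
Excess = 9314.681 − 9081.179 = 233.502 ≈ 234 km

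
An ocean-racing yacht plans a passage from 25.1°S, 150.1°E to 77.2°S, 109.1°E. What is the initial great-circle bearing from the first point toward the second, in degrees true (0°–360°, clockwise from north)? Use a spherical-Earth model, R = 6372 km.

190.1°

N = sin Δλ·cos φ₂ = -0.1453;  D = cos φ₁ sin φ₂ − sin φ₁ cos φ₂ cos Δλ = -0.8121
initial course = atan2(N, D) = 190.15°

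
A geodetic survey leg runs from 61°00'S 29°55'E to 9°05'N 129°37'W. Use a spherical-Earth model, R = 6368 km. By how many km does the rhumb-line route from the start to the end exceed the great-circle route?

2331 km

Great circle: cos σ = sin φ₁ sin φ₂ + cos φ₁ cos φ₂ cos Δλ,  σ = 2.1976 rad → d_gc = 13994.5 km
Rhumb line: Δψ = +1.5116, q = Δφ/Δψ = 0.8092, d_rh = R√(Δφ²+q²Δλ²) = 16325.8 km
Excess = 16325.8 − 13994.5 = 2331.3 ≈ 2331 km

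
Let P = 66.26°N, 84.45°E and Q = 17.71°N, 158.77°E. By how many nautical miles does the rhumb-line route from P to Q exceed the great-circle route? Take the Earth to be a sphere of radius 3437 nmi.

153 nmi

Great circle: cos σ = sin φ₁ sin φ₂ + cos φ₁ cos φ₂ cos Δλ,  σ = 1.1787 rad → d_gc = 4051.3 nmi
Rhumb line: Δψ = -1.2456, q = Δφ/Δψ = 0.6803, d_rh = R√(Δφ²+q²Δλ²) = 4204.7 nmi
Excess = 4204.7 − 4051.3 = 153.4 ≈ 153 nmi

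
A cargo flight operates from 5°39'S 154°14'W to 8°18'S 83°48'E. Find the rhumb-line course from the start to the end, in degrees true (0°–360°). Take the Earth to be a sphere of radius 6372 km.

Meridional parts: M(φ₁)=-0.0988, M(φ₂)=-0.1454 → ΔM = -0.0466;  Δλ = -2.1287 rad
tan C = Δλ / ΔM = +45.6803 → C = 268.75°

268.7°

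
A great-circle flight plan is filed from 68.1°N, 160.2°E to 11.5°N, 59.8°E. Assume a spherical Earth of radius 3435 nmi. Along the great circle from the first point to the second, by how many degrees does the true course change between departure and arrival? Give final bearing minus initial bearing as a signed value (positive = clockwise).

-82.2°

Initial bearing θ₁ = atan2(sin Δλ cos φ₂, cos φ₁ sin φ₂ − sin φ₁ cos φ₂ cos Δλ) = 283.90°
Final bearing θ₂ = (initial bearing from the destination back to the start) + 180° = 201.68°
Δθ = θ₂ − θ₁ = -82.2°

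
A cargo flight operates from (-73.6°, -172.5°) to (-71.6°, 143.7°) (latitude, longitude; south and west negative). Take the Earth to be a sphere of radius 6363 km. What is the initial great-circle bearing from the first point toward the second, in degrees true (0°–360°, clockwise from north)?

θ = atan2( sin Δλ·cos φ₂ ,  cos φ₁ sin φ₂ − sin φ₁ cos φ₂ cos Δλ )
  = atan2(-0.2185, -0.0494) = 257.27°

257.3°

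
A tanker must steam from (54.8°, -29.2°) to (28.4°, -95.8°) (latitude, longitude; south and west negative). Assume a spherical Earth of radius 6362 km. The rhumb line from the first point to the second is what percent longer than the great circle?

2.8%

Great circle: σ = 0.9397 rad → d_gc = Rσ = 5978.4 km
Rhumb: Δφ = -0.4608, Δλ = -1.1624, Δψ = -0.6308, q = Δφ/Δψ = 0.7304 → d_rh = R√(Δφ²+q²Δλ²) = 6145.5 km
Excess = (6145.5 − 5978.4) / 5978.4 = 167.1 / 5978.4 = 2.80% ≈ 2.8%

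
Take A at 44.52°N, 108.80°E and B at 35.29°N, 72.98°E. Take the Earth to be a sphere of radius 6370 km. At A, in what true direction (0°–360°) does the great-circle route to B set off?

263.8°

θ = atan2( sin Δλ·cos φ₂ ,  cos φ₁ sin φ₂ − sin φ₁ cos φ₂ cos Δλ )
  = atan2(-0.4777, -0.0522) = 263.77°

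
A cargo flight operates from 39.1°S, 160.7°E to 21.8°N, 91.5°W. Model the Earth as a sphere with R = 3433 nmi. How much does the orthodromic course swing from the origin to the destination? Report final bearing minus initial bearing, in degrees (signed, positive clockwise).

At departure: θ₁ = atan2(sin Δλ cos φ₂, cos φ₁ sin φ₂ − sin φ₁ cos φ₂ cos Δλ) = 82.96°
At arrival: θ₂ = atan2(sin Δλ cos φ₁, −cos φ₂ sin φ₁ + sin φ₂ cos φ₁ cos Δλ) = 56.05°
Δθ = θ₂ − θ₁ = -26.9°

-26.9°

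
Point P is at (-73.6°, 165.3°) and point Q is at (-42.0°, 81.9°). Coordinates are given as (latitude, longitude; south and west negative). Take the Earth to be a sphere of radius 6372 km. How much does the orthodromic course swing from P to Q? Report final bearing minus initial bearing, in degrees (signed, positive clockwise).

At departure: θ₁ = atan2(sin Δλ cos φ₂, cos φ₁ sin φ₂ − sin φ₁ cos φ₂ cos Δλ) = 261.75°
At arrival: θ₂ = atan2(sin Δλ cos φ₁, −cos φ₂ sin φ₁ + sin φ₂ cos φ₁ cos Δλ) = 337.91°
Δθ = θ₂ − θ₁ = +76.2°

+76.2°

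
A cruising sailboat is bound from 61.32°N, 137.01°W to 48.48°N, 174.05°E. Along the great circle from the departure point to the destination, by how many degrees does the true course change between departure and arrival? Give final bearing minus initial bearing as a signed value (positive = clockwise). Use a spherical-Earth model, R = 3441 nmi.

-41.1°

At departure: θ₁ = atan2(sin Δλ cos φ₂, cos φ₁ sin φ₂ − sin φ₁ cos φ₂ cos Δλ) = 267.40°
At arrival: θ₂ = atan2(sin Δλ cos φ₁, −cos φ₂ sin φ₁ + sin φ₂ cos φ₁ cos Δλ) = 226.32°
Δθ = θ₂ − θ₁ = -41.1°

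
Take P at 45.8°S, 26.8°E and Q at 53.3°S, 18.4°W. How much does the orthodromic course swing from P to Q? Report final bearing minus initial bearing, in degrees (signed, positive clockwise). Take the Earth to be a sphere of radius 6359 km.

At departure: θ₁ = atan2(sin Δλ cos φ₂, cos φ₁ sin φ₂ − sin φ₁ cos φ₂ cos Δλ) = 238.77°
At arrival: θ₂ = atan2(sin Δλ cos φ₁, −cos φ₂ sin φ₁ + sin φ₂ cos φ₁ cos Δλ) = 274.00°
Δθ = θ₂ − θ₁ = +35.2°

+35.2°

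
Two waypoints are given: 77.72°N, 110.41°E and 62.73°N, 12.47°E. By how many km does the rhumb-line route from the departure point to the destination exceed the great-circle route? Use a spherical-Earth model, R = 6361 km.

Great circle: cos σ = sin φ₁ sin φ₂ + cos φ₁ cos φ₂ cos Δλ,  σ = 0.5451 rad → d_gc = 3467.6 km
Rhumb line: Δψ = -0.8131, q = Δφ/Δψ = 0.3218, d_rh = R√(Δφ²+q²Δλ²) = 3874.2 km
Excess = 3874.2 − 3467.6 = 406.6 ≈ 407 km

407 km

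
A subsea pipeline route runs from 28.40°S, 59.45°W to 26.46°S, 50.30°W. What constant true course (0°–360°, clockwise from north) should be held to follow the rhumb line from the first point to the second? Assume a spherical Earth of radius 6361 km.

76.6°

Δψ = ln[tan(π/4+φ₂/2)/tan(π/4+φ₁/2)] = +0.0382
Δλ = +0.1597 rad (taken the short way round)
course = atan2(Δλ, Δψ) = 76.56°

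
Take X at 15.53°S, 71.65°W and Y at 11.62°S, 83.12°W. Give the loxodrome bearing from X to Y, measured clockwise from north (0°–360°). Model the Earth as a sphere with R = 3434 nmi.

289.3°

Δψ = ln[tan(π/4+φ₂/2)/tan(π/4+φ₁/2)] = +0.0702
Δλ = -0.2002 rad (taken the short way round)
course = atan2(Δλ, Δψ) = 289.33°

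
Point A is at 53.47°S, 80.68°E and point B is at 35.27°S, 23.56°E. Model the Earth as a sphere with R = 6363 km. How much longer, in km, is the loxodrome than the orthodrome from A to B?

Great circle: cos σ = sin φ₁ sin φ₂ + cos φ₁ cos φ₂ cos Δλ,  σ = 0.7557 rad → d_gc = 4808.2 km
Rhumb line: Δψ = +0.4499, q = Δφ/Δψ = 0.7060, d_rh = R√(Δφ²+q²Δλ²) = 4913.4 km
Excess = 4913.4 − 4808.2 = 105.2 ≈ 105 km

105 km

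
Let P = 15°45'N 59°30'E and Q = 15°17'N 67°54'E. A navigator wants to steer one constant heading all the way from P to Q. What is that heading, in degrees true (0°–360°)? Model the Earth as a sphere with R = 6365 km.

93.3°

Δψ = ln[tan(π/4+φ₂/2)/tan(π/4+φ₁/2)] = -0.0085
Δλ = +0.1466 rad (taken the short way round)
course = atan2(Δλ, Δψ) = 93.30°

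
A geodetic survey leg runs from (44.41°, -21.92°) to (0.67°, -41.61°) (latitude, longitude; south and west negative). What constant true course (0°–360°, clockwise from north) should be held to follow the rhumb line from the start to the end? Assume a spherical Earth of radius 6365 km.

201.9°

Meridional parts: M(φ₁)=+0.8669, M(φ₂)=+0.0117 → ΔM = -0.8552;  Δλ = -0.3437 rad
tan C = Δλ / ΔM = +0.4018 → C = 201.89°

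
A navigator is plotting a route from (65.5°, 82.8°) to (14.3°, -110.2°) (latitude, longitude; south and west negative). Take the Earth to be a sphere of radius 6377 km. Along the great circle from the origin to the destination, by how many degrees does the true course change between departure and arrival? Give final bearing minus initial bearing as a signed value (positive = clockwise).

At departure: θ₁ = atan2(sin Δλ cos φ₂, cos φ₁ sin φ₂ − sin φ₁ cos φ₂ cos Δλ) = 12.77°
At arrival: θ₂ = atan2(sin Δλ cos φ₁, −cos φ₂ sin φ₁ + sin φ₂ cos φ₁ cos Δλ) = 174.57°
Δθ = θ₂ − θ₁ = +161.8°

+161.8°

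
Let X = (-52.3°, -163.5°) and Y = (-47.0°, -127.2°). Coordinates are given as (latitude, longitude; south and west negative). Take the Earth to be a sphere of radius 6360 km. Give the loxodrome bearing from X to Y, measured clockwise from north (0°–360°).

77.3°

Δψ = ln[tan(π/4+φ₂/2)/tan(π/4+φ₁/2)] = +0.1431
Δλ = +0.6336 rad (taken the short way round)
course = atan2(Δλ, Δψ) = 77.28°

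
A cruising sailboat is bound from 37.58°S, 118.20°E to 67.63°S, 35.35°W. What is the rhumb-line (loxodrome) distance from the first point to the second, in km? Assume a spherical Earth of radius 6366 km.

10362 km

Rhumb course C = atan2(Δλ, Δψ) with Δψ = ln[tan(π/4+φ₂/2)/tan(π/4+φ₁/2)] = -0.9121, Δλ = -2.6800 → C = 251.20°
d = R·|Δφ| / |cos C| = 6366·0.52447 / 0.32220 = 10362 km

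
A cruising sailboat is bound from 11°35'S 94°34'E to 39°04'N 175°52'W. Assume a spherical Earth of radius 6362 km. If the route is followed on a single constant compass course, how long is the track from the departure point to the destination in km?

Rhumb course C = atan2(Δλ, Δψ) with Δψ = ln[tan(π/4+φ₂/2)/tan(π/4+φ₁/2)] = +0.9453, Δλ = +1.5632 → C = 58.84°
d = R·|Δφ| / |cos C| = 6362·0.88401 / 0.51747 = 10868 km

10868 km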